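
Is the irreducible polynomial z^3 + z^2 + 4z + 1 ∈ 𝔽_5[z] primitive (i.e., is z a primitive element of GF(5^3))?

No

Write f(z) = z^3 + z^2 + 4z + 1.
|GF(5^3)^×| = 5^3 − 1 = 124. Prime factorization: 124 = 2^2·31.
f is primitive ⇔ z has order 124 in GF(5)[z]/(f), i.e. z^(124/q) ≠ 1 for each prime q | 124.
z^(62) mod f = 1
z^(4) mod f = 2z^2 + 3z + 1.
Since z^(62) = 1, the order of z divides 62 < 124; not primitive.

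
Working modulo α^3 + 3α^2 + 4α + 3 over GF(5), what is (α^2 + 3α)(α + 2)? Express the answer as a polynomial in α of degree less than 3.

2α^2 + 2α + 2

Multiply in GF(5)[α]: (α^2 + 3α)·(α + 2) = α^3 + α.
Reduce using α^3 ≡ 2α^2 + α + 2 (mod α^3 + 3α^2 + 4α + 3).
Reduced: 2α^2 + 2α + 2.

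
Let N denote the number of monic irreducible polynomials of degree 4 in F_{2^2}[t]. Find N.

By the necklace-counting formula, N_4(4) = (1/4) Σ_{d|4} μ(4/d)·4^d.
Divisors of 4: 1, 2, 4; μ(4/d) for each: 0, -1, 1.
Σ = − 4^2 + 4^4 = 240.
N = 240/4 = 60.

60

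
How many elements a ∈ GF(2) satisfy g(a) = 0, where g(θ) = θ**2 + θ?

Evaluate at each of the 2 elements of GF(2):
g(0) = 0 → root; g(1) = 0 → root.
Roots: {0, 1}.

2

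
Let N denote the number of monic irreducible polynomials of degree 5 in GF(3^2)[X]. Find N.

By the necklace-counting formula, N_9(5) = (1/5) Σ_{d|5} μ(5/d)·9^d.
Divisors of 5: 1, 5; μ(5/d) for each: -1, 1.
Σ = − 9^1 + 9^5 = 59040.
N = 59040/5 = 11808.

11808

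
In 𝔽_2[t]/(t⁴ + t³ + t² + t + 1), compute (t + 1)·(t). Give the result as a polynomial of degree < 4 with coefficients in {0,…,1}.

t^2 + t

Multiply in 𝔽_2[t]: (t + 1)·(t) = t² + t.
Reduced: t² + t.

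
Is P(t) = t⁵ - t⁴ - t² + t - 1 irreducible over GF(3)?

Check for roots in GF(3): P(0) = 2; P(1) = 2; P(2) = 1.
No roots, so no linear factors.
Monic irreducibles of degree 2 over GF(3): t² + 1, t² + t - 1, t² - t - 1.
None of them divide P (all give nonzero remainder).
No irreducible factor of degree ≤ 2 exists, so P is irreducible over GF(3).

Yes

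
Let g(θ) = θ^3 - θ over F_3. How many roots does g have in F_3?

3

Evaluate at each of the 3 elements of F_3:
g(0) = 0 → root; g(1) = 0 → root; g(2) = 0 → root.
Roots: {0, 1, 2}.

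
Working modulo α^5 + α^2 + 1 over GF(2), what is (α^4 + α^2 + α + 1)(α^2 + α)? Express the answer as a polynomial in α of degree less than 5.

Multiply in GF(2)[α]: (α^4 + α^2 + α + 1)·(α^2 + α) = α^6 + α^5 + α^4 + α.
Reduce using α^5 ≡ α^2 + 1 (mod α^5 + α^2 + 1).
Reduced: α^4 + α^3 + α^2 + 1.

α^4 + α^3 + α^2 + 1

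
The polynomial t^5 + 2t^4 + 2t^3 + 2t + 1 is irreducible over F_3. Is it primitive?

Yes

Write f(t) = t^5 + 2t^4 + 2t^3 + 2t + 1.
|GF(3^5)^×| = 3^5 − 1 = 242. Prime factorization: 242 = 2·11^2.
f is primitive ⇔ t has order 242 in GF(3)[t]/(f), i.e. t^(242/q) ≠ 1 for each prime q | 242.
t^(121) mod f = 2.
t^(22) mod f = t^4 + t.
None equal 1, so t has full order 242; f is primitive.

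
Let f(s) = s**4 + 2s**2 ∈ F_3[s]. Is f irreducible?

No

Check for roots in F_3: f(0) = 0 → root; f(1) = 0 → root; f(2) = 0 → root.
f(0) = 0, so (s) divides f(s); f is reducible.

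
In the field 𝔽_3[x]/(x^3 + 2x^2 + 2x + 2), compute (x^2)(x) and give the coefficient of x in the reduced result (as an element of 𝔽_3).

Multiply in 𝔽_3[x]: (x^2)·(x) = x^3.
Reduce using x^3 ≡ x^2 + x + 1 (mod x^3 + 2x^2 + 2x + 2).
Reduced: x^2 + x + 1.

1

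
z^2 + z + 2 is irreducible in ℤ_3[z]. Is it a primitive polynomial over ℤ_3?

Write f(z) = z^2 + z + 2.
|GF(3^2)^×| = 3^2 − 1 = 8. Prime factorization: 8 = 2^3.
f is primitive ⇔ z has order 8 in GF(3)[z]/(f), i.e. z^(8/q) ≠ 1 for each prime q | 8.
z^(4) mod f = 2.
None equal 1, so z has full order 8; f is primitive.

Yes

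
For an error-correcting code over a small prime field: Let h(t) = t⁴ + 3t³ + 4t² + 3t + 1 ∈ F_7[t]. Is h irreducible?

No

Check for roots in F_7: h(0) = 1; h(1) = 5; h(2) = 0 → root; h(3) = 5; h(4) = 0 → root; h(5) = 3; h(6) = 0 → root.
h(2) = 0, so (t − 2) divides h(t); h is reducible.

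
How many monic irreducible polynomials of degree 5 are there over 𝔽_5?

The number of monic irreducibles of degree 5 over GF(5) is (1/5)·Σ_{d∣5} μ(5/d) 5^d.
Divisors of 5: 1, 5; μ(5/d) for each: -1, 1.
Σ = − 5^1 + 5^5 = 3120.
N = 3120/5 = 624.

624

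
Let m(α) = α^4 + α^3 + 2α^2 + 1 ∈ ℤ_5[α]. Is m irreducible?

Check for roots in ℤ_5: m(0) = 1; m(1) = 0 → root; m(2) = 3; m(3) = 2; m(4) = 3.
m(1) = 0, so (α − 1) divides m(α); m is reducible.

No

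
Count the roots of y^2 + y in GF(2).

Write f(y) = y^2 + y.
Evaluate at each of the 2 elements of GF(2):
f(0) = 0 → root; f(1) = 0 → root.
Roots: {0, 1}.

2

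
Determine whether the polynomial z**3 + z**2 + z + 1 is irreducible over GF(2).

No

Write m(z) = z**3 + z**2 + z + 1.
Check for roots in GF(2): m(0) = 1; m(1) = 0 → root.
m(1) = 0, so (z − 1) divides m(z); m is reducible.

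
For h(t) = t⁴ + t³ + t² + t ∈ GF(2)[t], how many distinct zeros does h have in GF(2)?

Evaluate at each of the 2 elements of GF(2):
h(0) = 0 → root; h(1) = 0 → root.
Roots: {0, 1}.

2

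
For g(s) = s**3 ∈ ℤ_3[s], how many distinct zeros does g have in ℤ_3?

1

Evaluate at each of the 3 elements of ℤ_3:
g(0) = 0 → root; g(1) = 1; g(2) = 2.
Roots: {0}.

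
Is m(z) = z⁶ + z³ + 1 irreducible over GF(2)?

Check for roots in GF(2): m(0) = 1; m(1) = 1.
No roots, so no linear factors.
Monic irreducibles of degree 2 over GF(2): z² + z + 1.
None of them divide m (all give nonzero remainder).
Monic irreducibles of degree 3 over GF(2): z³ + z + 1, z³ + z² + 1.
None of them divide m (all give nonzero remainder).
No irreducible factor of degree ≤ 3 exists, so m is irreducible over GF(2).

Yes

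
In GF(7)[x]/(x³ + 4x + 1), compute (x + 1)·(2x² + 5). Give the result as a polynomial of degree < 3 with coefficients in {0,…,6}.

Multiply in GF(7)[x]: (x + 1)·(2x² + 5) = 2x³ + 2x² + 5x + 5.
Reduce using x³ ≡ 3x + 6 (mod x³ + 4x + 1).
Reduced: 2x² + 4x + 3.

2x^2 + 4x + 3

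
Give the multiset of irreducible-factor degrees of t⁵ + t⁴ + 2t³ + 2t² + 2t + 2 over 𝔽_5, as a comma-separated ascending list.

1, 1, 1, 2

Write h(t) = t⁵ + t⁴ + 2t³ + 2t² + 2t + 2.
Roots in 𝔽_5: h(0) = 2; h(1) = 0 → root; h(2) = 3; h(3) = 4; h(4) = 0 → root.
Linear factors from roots: (t + 4), (t + 1).
Complete factorization: h(t) = (t + 4)·(t + 1)^2·(t² + 3).
Factor degrees with multiplicity: 1 + 1 + 1 + 2 = 5.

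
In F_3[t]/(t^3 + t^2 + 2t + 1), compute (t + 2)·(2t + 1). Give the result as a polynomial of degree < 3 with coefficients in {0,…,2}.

2t^2 + 2t + 2

Multiply in F_3[t]: (t + 2)·(2t + 1) = 2t^2 + 2t + 2.
Reduced: 2t^2 + 2t + 2.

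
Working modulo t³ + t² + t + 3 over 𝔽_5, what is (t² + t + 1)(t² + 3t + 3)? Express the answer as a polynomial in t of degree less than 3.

Multiply in 𝔽_5[t]: (t² + t + 1)·(t² + 3t + 3) = t⁴ + 4t³ + 2t² + t + 3.
Reduce using t³ ≡ 4t² + 4t + 2 (mod t³ + t² + t + 3).
Reduced: 3t² + 4.

3t^2 + 4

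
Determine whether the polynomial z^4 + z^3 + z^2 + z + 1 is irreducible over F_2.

Write m(z) = z^4 + z^3 + z^2 + z + 1.
Check for roots in F_2: m(0) = 1; m(1) = 1.
No roots, so no linear factors.
Monic irreducibles of degree 2 over GF(2): z^2 + z + 1.
None of them divide m (all give nonzero remainder).
No irreducible factor of degree ≤ 2 exists, so m is irreducible over GF(2).

Yes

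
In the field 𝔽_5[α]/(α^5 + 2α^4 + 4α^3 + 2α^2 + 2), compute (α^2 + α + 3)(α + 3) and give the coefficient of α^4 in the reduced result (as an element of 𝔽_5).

Multiply in 𝔽_5[α]: (α^2 + α + 3)·(α + 3) = α^3 + 4α^2 + α + 4.
Reduced: α^3 + 4α^2 + α + 4.

0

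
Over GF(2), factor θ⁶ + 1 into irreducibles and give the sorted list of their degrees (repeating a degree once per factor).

1, 1, 2, 2

Write h(θ) = θ⁶ + 1.
Roots in GF(2): h(0) = 1; h(1) = 0 → root.
Linear factors from roots: (θ + 1).
Complete factorization: h(θ) = (θ + 1)^2·(θ² + θ + 1)^2.
Factor degrees with multiplicity: 1 + 1 + 2 + 2 = 6.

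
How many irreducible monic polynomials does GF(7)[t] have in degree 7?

Gauss's count: N_{7}(7) = (1/7) Σ_{d|7} μ(7/d)·7^d.
Divisors of 7: 1, 7; μ(7/d) for each: -1, 1.
Σ = − 7^1 + 7^7 = 823536.
N = 823536/7 = 117648.

117648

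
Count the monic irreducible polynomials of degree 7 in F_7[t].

117648

The number of monic irreducibles of degree 7 over GF(7) is (1/7)·Σ_{d∣7} μ(7/d) 7^d.
Divisors of 7: 1, 7; μ(7/d) for each: -1, 1.
Σ = − 7^1 + 7^7 = 823536.
N = 823536/7 = 117648.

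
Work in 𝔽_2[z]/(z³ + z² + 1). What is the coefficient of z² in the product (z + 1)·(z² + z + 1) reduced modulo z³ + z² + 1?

1

Multiply in 𝔽_2[z]: (z + 1)·(z² + z + 1) = z³ + 1.
Reduce using z³ ≡ z² + 1 (mod z³ + z² + 1).
Reduced: z².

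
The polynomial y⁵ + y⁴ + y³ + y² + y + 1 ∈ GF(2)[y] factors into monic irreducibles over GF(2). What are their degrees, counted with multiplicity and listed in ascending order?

Write g(y) = y⁵ + y⁴ + y³ + y² + y + 1.
Roots in GF(2): g(0) = 1; g(1) = 0 → root.
Linear factors from roots: (y + 1).
Complete factorization: g(y) = (y + 1)·(y² + y + 1)^2.
Factor degrees with multiplicity: 1 + 2 + 2 = 5.

1, 2, 2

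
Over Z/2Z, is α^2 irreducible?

Write m(α) = α^2.
Check for roots in Z/2Z: m(0) = 0 → root; m(1) = 1.
m(0) = 0, so (α) divides m(α); m is reducible.

No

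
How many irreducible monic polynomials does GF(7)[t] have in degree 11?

179756976

The number of monic irreducibles of degree 11 over GF(7) is (1/11)·Σ_{d∣11} μ(11/d) 7^d.
Divisors of 11: 1, 11; μ(11/d) for each: -1, 1.
Σ = − 7^1 + 7^11 = 1977326736.
N = 1977326736/11 = 179756976.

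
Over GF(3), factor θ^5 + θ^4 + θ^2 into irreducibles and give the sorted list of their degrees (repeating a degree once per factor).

1, 1, 1, 2

Write h(θ) = θ^5 + θ^4 + θ^2.
Roots in GF(3): h(0) = 0 → root; h(1) = 0 → root; h(2) = 1.
Linear factors from roots: (θ), (θ - 1).
Complete factorization: h(θ) = (θ - 1)·(θ)^2·(θ^2 - θ - 1).
Factor degrees with multiplicity: 1 + 1 + 1 + 2 = 5.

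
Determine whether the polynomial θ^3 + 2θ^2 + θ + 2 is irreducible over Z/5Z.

Write P(θ) = θ^3 + 2θ^2 + θ + 2.
Check for roots in Z/5Z: P(0) = 2; P(1) = 1; P(2) = 0 → root; P(3) = 0 → root; P(4) = 2.
P(2) = 0, so (θ − 2) divides P(θ); P is reducible.

No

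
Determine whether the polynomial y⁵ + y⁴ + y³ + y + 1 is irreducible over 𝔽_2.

Write h(y) = y⁵ + y⁴ + y³ + y + 1.
Check for roots in 𝔽_2: h(0) = 1; h(1) = 1.
No roots, so no linear factors.
Monic irreducibles of degree 2 over GF(2): y² + y + 1.
None of them divide h (all give nonzero remainder).
No irreducible factor of degree ≤ 2 exists, so h is irreducible over GF(2).

Yes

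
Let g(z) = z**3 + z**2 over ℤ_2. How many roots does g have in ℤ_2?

Evaluate at each of the 2 elements of ℤ_2:
g(0) = 0 → root; g(1) = 0 → root.
Roots: {0, 1}.

2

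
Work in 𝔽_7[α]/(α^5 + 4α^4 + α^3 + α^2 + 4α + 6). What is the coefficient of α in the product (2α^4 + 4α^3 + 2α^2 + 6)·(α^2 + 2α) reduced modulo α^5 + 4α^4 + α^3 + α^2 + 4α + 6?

0

Multiply in 𝔽_7[α]: (2α^4 + 4α^3 + 2α^2 + 6)·(α^2 + 2α) = 2α^6 + α^5 + 3α^4 + 4α^3 + 6α^2 + 5α.
Reduce using α^5 ≡ 3α^4 + 6α^3 + 6α^2 + 3α + 1 (mod α^5 + 4α^4 + α^3 + α^2 + 4α + 6).
Reduced: α^4 + 2α^3 + 5α^2.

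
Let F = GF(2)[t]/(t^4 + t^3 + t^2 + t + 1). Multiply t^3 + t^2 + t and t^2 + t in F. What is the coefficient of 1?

Multiply in GF(2)[t]: (t^3 + t^2 + t)·(t^2 + t) = t^5 + t^2.
Reduce using t^4 ≡ t^3 + t^2 + t + 1 (mod t^4 + t^3 + t^2 + t + 1).
Reduced: t^2 + 1.

1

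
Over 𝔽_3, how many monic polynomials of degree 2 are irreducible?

Gauss's count: N_{3}(2) = (1/2) Σ_{d|2} μ(2/d)·3^d.
Divisors of 2: 1, 2; μ(2/d) for each: -1, 1.
Σ = − 3^1 + 3^2 = 6.
N = 6/2 = 3.

3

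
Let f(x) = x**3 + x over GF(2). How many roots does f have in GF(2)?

2

Evaluate at each of the 2 elements of GF(2):
f(0) = 0 → root; f(1) = 0 → root.
Roots: {0, 1}.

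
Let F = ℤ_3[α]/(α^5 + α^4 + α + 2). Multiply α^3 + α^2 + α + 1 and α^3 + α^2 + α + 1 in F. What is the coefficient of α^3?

Multiply in ℤ_3[α]: (α^3 + α^2 + α + 1)·(α^3 + α^2 + α + 1) = α^6 + 2α^5 + α^3 + 2α + 1.
Reduce using α^5 ≡ 2α^4 + 2α + 1 (mod α^5 + α^4 + α + 2).
Reduced: 2α^4 + α^3 + 2α^2 + 2α + 2.

1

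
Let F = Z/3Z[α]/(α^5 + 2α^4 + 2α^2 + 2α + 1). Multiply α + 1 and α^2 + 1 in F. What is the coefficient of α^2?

1

Multiply in Z/3Z[α]: (α + 1)·(α^2 + 1) = α^3 + α^2 + α + 1.
Reduced: α^3 + α^2 + α + 1.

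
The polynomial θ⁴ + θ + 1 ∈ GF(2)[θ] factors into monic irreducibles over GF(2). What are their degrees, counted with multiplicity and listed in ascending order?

Write f(θ) = θ⁴ + θ + 1.
Roots in GF(2): f(0) = 1; f(1) = 1.
Complete factorization: f(θ) = (θ⁴ + θ + 1).
Factor degrees with multiplicity: 4 = 4.

4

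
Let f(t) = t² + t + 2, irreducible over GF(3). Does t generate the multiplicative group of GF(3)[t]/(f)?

|GF(3^2)^×| = 3^2 − 1 = 8. Prime factorization: 8 = 2^3.
f is primitive ⇔ t has order 8 in GF(3)[t]/(f), i.e. t^(8/q) ≠ 1 for each prime q | 8.
t^(4) mod f = 2.
None equal 1, so t has full order 8; f is primitive.

Yes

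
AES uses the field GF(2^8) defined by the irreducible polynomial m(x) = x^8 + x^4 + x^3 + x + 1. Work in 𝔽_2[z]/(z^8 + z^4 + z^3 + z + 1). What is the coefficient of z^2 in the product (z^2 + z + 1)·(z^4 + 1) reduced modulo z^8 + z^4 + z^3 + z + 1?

1

Multiply in 𝔽_2[z]: (z^2 + z + 1)·(z^4 + 1) = z^6 + z^5 + z^4 + z^2 + z + 1.
Reduced: z^6 + z^5 + z^4 + z^2 + z + 1.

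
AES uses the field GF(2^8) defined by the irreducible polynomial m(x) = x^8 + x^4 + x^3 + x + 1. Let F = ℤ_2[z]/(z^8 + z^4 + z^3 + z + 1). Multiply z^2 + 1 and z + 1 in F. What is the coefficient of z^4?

0

Multiply in ℤ_2[z]: (z^2 + 1)·(z + 1) = z^3 + z^2 + z + 1.
Reduced: z^3 + z^2 + z + 1.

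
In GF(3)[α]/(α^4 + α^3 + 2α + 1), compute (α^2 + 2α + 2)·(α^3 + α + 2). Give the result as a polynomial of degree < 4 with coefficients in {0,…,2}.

Multiply in GF(3)[α]: (α^2 + 2α + 2)·(α^3 + α + 2) = α^5 + 2α^4 + α^2 + 1.
Reduce using α^4 ≡ 2α^3 + α + 2 (mod α^4 + α^3 + 2α + 1).
Reduced: 2α^3 + 2α^2.

2α^3 + 2α^2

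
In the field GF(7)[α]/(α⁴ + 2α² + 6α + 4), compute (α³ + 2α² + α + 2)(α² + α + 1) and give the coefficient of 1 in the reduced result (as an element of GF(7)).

4

Multiply in GF(7)[α]: (α³ + 2α² + α + 2)·(α² + α + 1) = α⁵ + 3α⁴ + 4α³ + 5α² + 3α + 2.
Reduce using α⁴ ≡ 5α² + α + 3 (mod α⁴ + 2α² + 6α + 4).
Reduced: 2α³ + 2α + 4.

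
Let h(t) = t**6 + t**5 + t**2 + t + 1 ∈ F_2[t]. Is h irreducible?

Yes

Check for roots in F_2: h(0) = 1; h(1) = 1.
No roots, so no linear factors.
Monic irreducibles of degree 2 over GF(2): t**2 + t + 1.
None of them divide h (all give nonzero remainder).
Monic irreducibles of degree 3 over GF(2): t**3 + t + 1, t**3 + t**2 + 1.
None of them divide h (all give nonzero remainder).
No irreducible factor of degree ≤ 3 exists, so h is irreducible over GF(2).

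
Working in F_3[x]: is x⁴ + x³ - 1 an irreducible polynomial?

Yes

Write m(x) = x⁴ + x³ - 1.
Check for roots in F_3: m(0) = 2; m(1) = 1; m(2) = 2.
No roots, so no linear factors.
Monic irreducibles of degree 2 over GF(3): x² + 1, x² + x - 1, x² - x - 1.
None of them divide m (all give nonzero remainder).
No irreducible factor of degree ≤ 2 exists, so m is irreducible over GF(3).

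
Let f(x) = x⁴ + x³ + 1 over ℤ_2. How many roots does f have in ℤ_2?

Evaluate at each of the 2 elements of ℤ_2:
f(0) = 1; f(1) = 1.
No element is a root.

0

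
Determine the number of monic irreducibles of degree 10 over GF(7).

Gauss's count: N_{7}(10) = (1/10) Σ_{d|10} μ(10/d)·7^d.
Divisors of 10: 1, 2, 5, 10; μ(10/d) for each: 1, -1, -1, 1.
Σ = 7^1 − 7^2 − 7^5 + 7^10 = 282458400.
N = 282458400/10 = 28245840.

28245840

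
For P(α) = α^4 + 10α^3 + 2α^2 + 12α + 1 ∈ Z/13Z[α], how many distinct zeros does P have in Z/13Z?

Evaluate at each of the 13 elements of Z/13Z:
P(0) = 1; P(1) = 0 → root; P(2) = 12; P(3) = 3; P(4) = 2; P(5) = 10; P(6) = 0 → root; P(7) = 8; P(8) = 3; P(9) = 4; P(10) = 2; P(11) = 12; P(12) = 8.
Roots: {1, 6}.

2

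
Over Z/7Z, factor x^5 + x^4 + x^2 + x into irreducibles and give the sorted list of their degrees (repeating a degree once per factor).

Write f(x) = x^5 + x^4 + x^2 + x.
Linear factors from roots: (x), (x - 3), (x + 2), (x + 1).
Complete factorization: f(x) = (x)·(x + 2)·(x - 3)·(x + 1)^2.
Factor degrees with multiplicity: 1 + 1 + 1 + 1 + 1 = 5.

1, 1, 1, 1, 1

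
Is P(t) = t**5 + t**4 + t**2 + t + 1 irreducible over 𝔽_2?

Check for roots in 𝔽_2: P(0) = 1; P(1) = 1.
No roots, so no linear factors.
Monic irreducibles of degree 2 over GF(2): t**2 + t + 1.
None of them divide P (all give nonzero remainder).
No irreducible factor of degree ≤ 2 exists, so P is irreducible over GF(2).

Yes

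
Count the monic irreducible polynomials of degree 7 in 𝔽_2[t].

18

x^(2^7) − x is the product of all monic irreducibles of degree dividing 7; Möbius inversion gives N = (1/7) Σ μ(7/d)·2^d.
Divisors of 7: 1, 7; μ(7/d) for each: -1, 1.
Σ = − 2^1 + 2^7 = 126.
N = 126/7 = 18.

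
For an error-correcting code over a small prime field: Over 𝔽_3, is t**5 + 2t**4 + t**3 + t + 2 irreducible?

Yes

Write g(t) = t**5 + 2t**4 + t**3 + t + 2.
Check for roots in 𝔽_3: g(0) = 2; g(1) = 1; g(2) = 1.
No roots, so no linear factors.
Monic irreducibles of degree 2 over GF(3): t**2 + 1, t**2 + t + 2, t**2 + 2t + 2.
None of them divide g (all give nonzero remainder).
No irreducible factor of degree ≤ 2 exists, so g is irreducible over GF(3).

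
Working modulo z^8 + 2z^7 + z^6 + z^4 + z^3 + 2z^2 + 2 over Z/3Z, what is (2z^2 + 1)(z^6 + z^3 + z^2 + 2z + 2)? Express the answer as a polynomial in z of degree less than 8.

Multiply in Z/3Z[z]: (2z^2 + 1)·(z^6 + z^3 + z^2 + 2z + 2) = 2z^8 + z^6 + 2z^5 + 2z^4 + 2z^3 + 2z^2 + 2z + 2.
Reduce using z^8 ≡ z^7 + 2z^6 + 2z^4 + 2z^3 + z^2 + 1 (mod z^8 + 2z^7 + z^6 + z^4 + z^3 + 2z^2 + 2).
Reduced: 2z^7 + 2z^6 + 2z^5 + z^2 + 2z + 1.

2z^7 + 2z^6 + 2z^5 + z^2 + 2z + 1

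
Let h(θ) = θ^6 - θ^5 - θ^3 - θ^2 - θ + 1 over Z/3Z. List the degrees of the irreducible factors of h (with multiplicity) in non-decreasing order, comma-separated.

2, 4

Roots in Z/3Z: h(0) = 1; h(1) = 1; h(2) = 1.
Complete factorization: h(θ) = (θ^2 + θ - 1)·(θ^4 + θ^3 - 1).
Factor degrees with multiplicity: 2 + 4 = 6.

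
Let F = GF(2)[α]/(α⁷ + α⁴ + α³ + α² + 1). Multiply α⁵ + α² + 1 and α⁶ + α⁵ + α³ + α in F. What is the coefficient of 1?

1

Multiply in GF(2)[α]: (α⁵ + α² + 1)·(α⁶ + α⁵ + α³ + α) = α¹¹ + α¹⁰ + α⁷ + α.
Reduce using α⁷ ≡ α⁴ + α³ + α² + 1 (mod α⁷ + α⁴ + α³ + α² + 1).
Reduced: α⁴ + α³ + α² + 1.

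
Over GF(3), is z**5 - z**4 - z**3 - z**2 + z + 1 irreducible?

Write m(z) = z**5 - z**4 - z**3 - z**2 + z + 1.
Check for roots in GF(3): m(0) = 1; m(1) = 0 → root; m(2) = 1.
m(1) = 0, so (z − 1) divides m(z); m is reducible.

No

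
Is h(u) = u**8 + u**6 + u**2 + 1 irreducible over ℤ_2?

Check for roots in ℤ_2: h(0) = 1; h(1) = 0 → root.
h(1) = 0, so (u − 1) divides h(u); h is reducible.

No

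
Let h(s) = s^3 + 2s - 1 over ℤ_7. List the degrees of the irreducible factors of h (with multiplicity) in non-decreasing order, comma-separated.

3

Complete factorization: h(s) = (s^3 + 2s - 1).
Factor degrees with multiplicity: 3 = 3.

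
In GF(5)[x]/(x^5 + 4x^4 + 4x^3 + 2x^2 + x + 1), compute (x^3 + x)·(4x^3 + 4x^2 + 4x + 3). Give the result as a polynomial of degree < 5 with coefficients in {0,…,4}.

Multiply in GF(5)[x]: (x^3 + x)·(4x^3 + 4x^2 + 4x + 3) = 4x^6 + 4x^5 + 3x^4 + 2x^3 + 4x^2 + 3x.
Reduce using x^5 ≡ x^4 + x^3 + 3x^2 + 4x + 4 (mod x^5 + 4x^4 + 4x^3 + 2x^2 + x + 1).
Reduced: 2x^3 + 4x^2 + x + 2.

2x^3 + 4x^2 + x + 2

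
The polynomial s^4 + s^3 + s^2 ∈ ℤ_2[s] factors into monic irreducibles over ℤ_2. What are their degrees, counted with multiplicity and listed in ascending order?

Write h(s) = s^4 + s^3 + s^2.
Roots in ℤ_2: h(0) = 0 → root; h(1) = 1.
Linear factors from roots: (s).
Complete factorization: h(s) = (s)^2·(s^2 + s + 1).
Factor degrees with multiplicity: 1 + 1 + 2 = 4.

1, 1, 2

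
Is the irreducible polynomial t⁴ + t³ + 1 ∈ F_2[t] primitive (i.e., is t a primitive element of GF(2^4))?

Write f(t) = t⁴ + t³ + 1.
|GF(2^4)^×| = 2^4 − 1 = 15. Prime factorization: 15 = 3·5.
f is primitive ⇔ t has order 15 in GF(2)[t]/(f), i.e. t^(15/q) ≠ 1 for each prime q | 15.
t^(5) mod f = t³ + t + 1.
t^(3) mod f = t³.
None equal 1, so t has full order 15; f is primitive.

Yes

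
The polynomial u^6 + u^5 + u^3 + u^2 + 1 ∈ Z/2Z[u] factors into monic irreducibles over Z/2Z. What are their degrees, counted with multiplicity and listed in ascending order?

6

Write f(u) = u^6 + u^5 + u^3 + u^2 + 1.
Roots in Z/2Z: f(0) = 1; f(1) = 1.
Complete factorization: f(u) = (u^6 + u^5 + u^3 + u^2 + 1).
Factor degrees with multiplicity: 6 = 6.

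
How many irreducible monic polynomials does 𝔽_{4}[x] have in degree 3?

20

The number of monic irreducibles of degree 3 over GF(4) is (1/3)·Σ_{d∣3} μ(3/d) 4^d.
Divisors of 3: 1, 3; μ(3/d) for each: -1, 1.
Σ = − 4^1 + 4^3 = 60.
N = 60/3 = 20.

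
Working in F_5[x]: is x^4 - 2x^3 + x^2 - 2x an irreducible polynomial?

Write g(x) = x^4 - 2x^3 + x^2 - 2x.
Check for roots in F_5: g(0) = 0 → root; g(1) = 3; g(2) = 0 → root; g(3) = 0 → root; g(4) = 1.
g(0) = 0, so (x) divides g(x); g is reducible.

No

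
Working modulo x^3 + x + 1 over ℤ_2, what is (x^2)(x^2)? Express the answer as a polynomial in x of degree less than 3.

Multiply in ℤ_2[x]: (x^2)·(x^2) = x^4.
Reduce using x^3 ≡ x + 1 (mod x^3 + x + 1).
Reduced: x^2 + x.

x^2 + x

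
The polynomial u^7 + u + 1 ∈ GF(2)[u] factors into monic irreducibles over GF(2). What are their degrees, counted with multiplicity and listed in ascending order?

Write f(u) = u^7 + u + 1.
Roots in GF(2): f(0) = 1; f(1) = 1.
Complete factorization: f(u) = (u^7 + u + 1).
Factor degrees with multiplicity: 7 = 7.

7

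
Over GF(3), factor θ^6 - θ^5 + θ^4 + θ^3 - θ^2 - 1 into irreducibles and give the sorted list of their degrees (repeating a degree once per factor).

Write g(θ) = θ^6 - θ^5 + θ^4 + θ^3 - θ^2 - 1.
Roots in GF(3): g(0) = 2; g(1) = 0 → root; g(2) = 0 → root.
Linear factors from roots: (θ - 1), (θ + 1).
Complete factorization: g(θ) = (θ + 1)·(θ - 1)^2·(θ^3 - θ - 1).
Factor degrees with multiplicity: 1 + 1 + 1 + 3 = 6.

1, 1, 1, 3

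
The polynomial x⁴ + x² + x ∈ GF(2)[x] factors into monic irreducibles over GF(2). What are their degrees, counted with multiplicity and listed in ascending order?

Write h(x) = x⁴ + x² + x.
Roots in GF(2): h(0) = 0 → root; h(1) = 1.
Linear factors from roots: (x).
Complete factorization: h(x) = (x)·(x³ + x + 1).
Factor degrees with multiplicity: 1 + 3 = 4.

1, 3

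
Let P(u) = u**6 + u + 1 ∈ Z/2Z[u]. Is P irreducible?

Yes

Check for roots in Z/2Z: P(0) = 1; P(1) = 1.
No roots, so no linear factors.
Monic irreducibles of degree 2 over GF(2): u**2 + u + 1.
None of them divide P (all give nonzero remainder).
Monic irreducibles of degree 3 over GF(2): u**3 + u + 1, u**3 + u**2 + 1.
None of them divide P (all give nonzero remainder).
No irreducible factor of degree ≤ 3 exists, so P is irreducible over GF(2).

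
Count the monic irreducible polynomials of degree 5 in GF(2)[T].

6

Gauss's count: N_{2}(5) = (1/5) Σ_{d|5} μ(5/d)·2^d.
Divisors of 5: 1, 5; μ(5/d) for each: -1, 1.
Σ = − 2^1 + 2^5 = 30.
N = 30/5 = 6.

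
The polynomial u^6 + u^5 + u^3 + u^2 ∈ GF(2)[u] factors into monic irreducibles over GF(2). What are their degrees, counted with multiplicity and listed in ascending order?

1, 1, 1, 1, 2

Write f(u) = u^6 + u^5 + u^3 + u^2.
Roots in GF(2): f(0) = 0 → root; f(1) = 0 → root.
Linear factors from roots: (u), (u + 1).
Complete factorization: f(u) = (u)^2·(u + 1)^2·(u^2 + u + 1).
Factor degrees with multiplicity: 1 + 1 + 1 + 1 + 2 = 6.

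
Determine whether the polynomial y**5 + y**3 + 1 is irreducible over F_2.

Yes

Write f(y) = y**5 + y**3 + 1.
Check for roots in F_2: f(0) = 1; f(1) = 1.
No roots, so no linear factors.
Monic irreducibles of degree 2 over GF(2): y**2 + y + 1.
None of them divide f (all give nonzero remainder).
No irreducible factor of degree ≤ 2 exists, so f is irreducible over GF(2).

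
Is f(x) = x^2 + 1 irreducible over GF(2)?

No

Check for roots in GF(2): f(0) = 1; f(1) = 0 → root.
f(1) = 0, so (x − 1) divides f(x); f is reducible.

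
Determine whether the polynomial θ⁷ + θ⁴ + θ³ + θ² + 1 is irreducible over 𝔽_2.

Yes

Write g(θ) = θ⁷ + θ⁴ + θ³ + θ² + 1.
Check for roots in 𝔽_2: g(0) = 1; g(1) = 1.
No roots, so no linear factors.
Monic irreducibles of degree 2 over GF(2): θ² + θ + 1.
None of them divide g (all give nonzero remainder).
Monic irreducibles of degree 3 over GF(2): θ³ + θ + 1, θ³ + θ² + 1.
None of them divide g (all give nonzero remainder).
No irreducible factor of degree ≤ 3 exists, so g is irreducible over GF(2).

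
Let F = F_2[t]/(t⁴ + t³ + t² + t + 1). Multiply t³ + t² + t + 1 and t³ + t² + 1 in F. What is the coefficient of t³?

Multiply in F_2[t]: (t³ + t² + t + 1)·(t³ + t² + 1) = t⁶ + t³ + t + 1.
Reduce using t⁴ ≡ t³ + t² + t + 1 (mod t⁴ + t³ + t² + t + 1).
Reduced: t³ + 1.

1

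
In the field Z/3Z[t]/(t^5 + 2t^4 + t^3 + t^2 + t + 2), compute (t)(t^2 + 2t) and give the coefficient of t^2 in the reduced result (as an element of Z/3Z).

2

Multiply in Z/3Z[t]: (t)·(t^2 + 2t) = t^3 + 2t^2.
Reduced: t^3 + 2t^2.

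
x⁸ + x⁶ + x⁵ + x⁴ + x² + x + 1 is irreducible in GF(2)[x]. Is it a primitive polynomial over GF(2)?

No

Write f(x) = x⁸ + x⁶ + x⁵ + x⁴ + x² + x + 1.
|GF(2^8)^×| = 2^8 − 1 = 255. Prime factorization: 255 = 3·5·17.
f is primitive ⇔ x has order 255 in GF(2)[x]/(f), i.e. x^(255/q) ≠ 1 for each prime q | 255.
x^(85) mod f = 1
x^(51) mod f = x⁶ + x⁴ + x³ + x² + x.
x^(15) mod f = x⁷ + x⁶ + x⁵ + x⁴ + x³ + x² + x.
Since x^(85) = 1, the order of x divides 85 < 255; not primitive.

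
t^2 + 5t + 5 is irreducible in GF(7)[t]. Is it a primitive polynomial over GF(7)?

Yes

Write f(t) = t^2 + 5t + 5.
|GF(7^2)^×| = 7^2 − 1 = 48. Prime factorization: 48 = 2^4·3.
f is primitive ⇔ t has order 48 in GF(7)[t]/(f), i.e. t^(48/q) ≠ 1 for each prime q | 48.
t^(24) mod f = 6.
t^(16) mod f = 4.
None equal 1, so t has full order 48; f is primitive.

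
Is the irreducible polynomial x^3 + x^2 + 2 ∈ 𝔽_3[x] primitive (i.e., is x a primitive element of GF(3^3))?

Write f(x) = x^3 + x^2 + 2.
|GF(3^3)^×| = 3^3 − 1 = 26. Prime factorization: 26 = 2·13.
f is primitive ⇔ x has order 26 in GF(3)[x]/(f), i.e. x^(26/q) ≠ 1 for each prime q | 26.
x^(13) mod f = 1
x^(2) mod f = x^2.
Since x^(13) = 1, the order of x divides 13 < 26; not primitive.

No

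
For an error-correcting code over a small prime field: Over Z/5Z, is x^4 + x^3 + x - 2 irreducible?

Write P(x) = x^4 + x^3 + x - 2.
Check for roots in Z/5Z: P(0) = 3; P(1) = 1; P(2) = 4; P(3) = 4; P(4) = 2.
No roots, so no linear factors.
Degree-2 irreducible divisors: test the 10 monic irreducibles of degree 2 over GF(5).
None of them divide P (all give nonzero remainder).
No irreducible factor of degree ≤ 2 exists, so P is irreducible over GF(5).

Yes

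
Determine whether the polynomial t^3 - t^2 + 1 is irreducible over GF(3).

Yes

Write f(t) = t^3 - t^2 + 1.
Check for roots in GF(3): f(0) = 1; f(1) = 1; f(2) = 2.
No roots. A degree-3 polynomial over a field with no linear factor is irreducible.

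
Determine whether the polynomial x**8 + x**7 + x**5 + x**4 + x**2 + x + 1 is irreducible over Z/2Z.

Write P(x) = x**8 + x**7 + x**5 + x**4 + x**2 + x + 1.
Check for roots in Z/2Z: P(0) = 1; P(1) = 1.
No roots, so no linear factors.
Monic irreducibles of degree 2 over GF(2): x**2 + x + 1.
x**2 + x + 1 divides P: P(x) = (x**2 + x + 1)·(x**6 + x**4 + 1).

No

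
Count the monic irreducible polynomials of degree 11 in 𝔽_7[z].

By the necklace-counting formula, N_7(11) = (1/11) Σ_{d|11} μ(11/d)·7^d.
Divisors of 11: 1, 11; μ(11/d) for each: -1, 1.
Σ = − 7^1 + 7^11 = 1977326736.
N = 1977326736/11 = 179756976.

179756976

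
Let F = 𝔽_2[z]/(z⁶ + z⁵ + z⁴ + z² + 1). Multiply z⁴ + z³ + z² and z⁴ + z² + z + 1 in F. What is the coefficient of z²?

Multiply in 𝔽_2[z]: (z⁴ + z³ + z²)·(z⁴ + z² + z + 1) = z⁸ + z⁷ + z⁴ + z².
Reduce using z⁶ ≡ z⁵ + z⁴ + z² + 1 (mod z⁶ + z⁵ + z⁴ + z² + 1).
Reduced: z⁵ + z⁴ + z² + 1.

1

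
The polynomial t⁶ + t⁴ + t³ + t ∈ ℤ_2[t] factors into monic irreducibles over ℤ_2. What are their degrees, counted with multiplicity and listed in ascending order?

Write f(t) = t⁶ + t⁴ + t³ + t.
Roots in ℤ_2: f(0) = 0 → root; f(1) = 0 → root.
Linear factors from roots: (t), (t + 1).
Complete factorization: f(t) = (t)·(t + 1)^3·(t² + t + 1).
Factor degrees with multiplicity: 1 + 1 + 1 + 1 + 2 = 6.

1, 1, 1, 1, 2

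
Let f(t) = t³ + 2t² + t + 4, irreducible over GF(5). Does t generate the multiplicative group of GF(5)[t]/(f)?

No

|GF(5^3)^×| = 5^3 − 1 = 124. Prime factorization: 124 = 2^2·31.
f is primitive ⇔ t has order 124 in GF(5)[t]/(f), i.e. t^(124/q) ≠ 1 for each prime q | 124.
t^(62) mod f = 1
t^(4) mod f = 3t² + 3t + 3.
Since t^(62) = 1, the order of t divides 62 < 124; not primitive.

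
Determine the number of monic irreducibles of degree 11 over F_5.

4438920

x^(5^11) − x is the product of all monic irreducibles of degree dividing 11; Möbius inversion gives N = (1/11) Σ μ(11/d)·5^d.
Divisors of 11: 1, 11; μ(11/d) for each: -1, 1.
Σ = − 5^1 + 5^11 = 48828120.
N = 48828120/11 = 4438920.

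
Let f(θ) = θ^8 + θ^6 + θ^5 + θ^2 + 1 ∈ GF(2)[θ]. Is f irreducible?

Yes

Check for roots in GF(2): f(0) = 1; f(1) = 1.
No roots, so no linear factors.
Monic irreducibles of degree 2 over GF(2): θ^2 + θ + 1.
None of them divide f (all give nonzero remainder).
Monic irreducibles of degree 3 over GF(2): θ^3 + θ + 1, θ^3 + θ^2 + 1.
None of them divide f (all give nonzero remainder).
Monic irreducibles of degree 4 over GF(2): θ^4 + θ + 1, θ^4 + θ^3 + 1, θ^4 + θ^3 + θ^2 + θ + 1.
None of them divide f (all give nonzero remainder).
No irreducible factor of degree ≤ 4 exists, so f is irreducible over GF(2).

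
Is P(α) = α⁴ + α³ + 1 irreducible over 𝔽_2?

Check for roots in 𝔽_2: P(0) = 1; P(1) = 1.
No roots, so no linear factors.
Monic irreducibles of degree 2 over GF(2): α² + α + 1.
None of them divide P (all give nonzero remainder).
No irreducible factor of degree ≤ 2 exists, so P is irreducible over GF(2).

Yes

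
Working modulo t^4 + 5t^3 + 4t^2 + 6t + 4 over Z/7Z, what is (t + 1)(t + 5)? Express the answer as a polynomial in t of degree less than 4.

t^2 + 6t + 5

Multiply in Z/7Z[t]: (t + 1)·(t + 5) = t^2 + 6t + 5.
Reduced: t^2 + 6t + 5.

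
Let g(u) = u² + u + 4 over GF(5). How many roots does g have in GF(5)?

Evaluate at each of the 5 elements of GF(5):
g(0) = 4; g(1) = 1; g(2) = 0 → root; g(3) = 1; g(4) = 4.
Roots: {2}.

1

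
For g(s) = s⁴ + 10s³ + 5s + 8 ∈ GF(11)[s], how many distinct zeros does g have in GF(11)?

4

Evaluate at each of the 11 elements of GF(11):
g(0) = 8; g(1) = 2; g(2) = 4; g(3) = 0 → root; g(4) = 0 → root; g(5) = 5; g(6) = 7; g(7) = 0 → root; g(8) = 2; g(9) = 0 → root; g(10) = 5.
Roots: {3, 4, 7, 9}.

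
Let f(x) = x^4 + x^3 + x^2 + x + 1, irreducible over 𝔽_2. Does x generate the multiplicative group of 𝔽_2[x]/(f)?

No

|GF(2^4)^×| = 2^4 − 1 = 15. Prime factorization: 15 = 3·5.
f is primitive ⇔ x has order 15 in GF(2)[x]/(f), i.e. x^(15/q) ≠ 1 for each prime q | 15.
x^(5) mod f = 1
x^(3) mod f = x^3.
Since x^(5) = 1, the order of x divides 5 < 15; not primitive.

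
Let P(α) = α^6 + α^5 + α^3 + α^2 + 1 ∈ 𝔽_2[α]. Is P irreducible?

Check for roots in 𝔽_2: P(0) = 1; P(1) = 1.
No roots, so no linear factors.
Monic irreducibles of degree 2 over GF(2): α^2 + α + 1.
None of them divide P (all give nonzero remainder).
Monic irreducibles of degree 3 over GF(2): α^3 + α + 1, α^3 + α^2 + 1.
None of them divide P (all give nonzero remainder).
No irreducible factor of degree ≤ 3 exists, so P is irreducible over GF(2).

Yes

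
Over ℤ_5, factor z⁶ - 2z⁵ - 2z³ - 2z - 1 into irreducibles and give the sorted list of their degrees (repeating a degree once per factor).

2, 2, 2

Write g(z) = z⁶ - 2z⁵ - 2z³ - 2z - 1.
Roots in ℤ_5: g(0) = 4; g(1) = 4; g(2) = 4; g(3) = 2; g(4) = 1.
Complete factorization: g(z) = (z² + z + 1)·(z² - 2z - 1)·(z² - z + 1).
Factor degrees with multiplicity: 2 + 2 + 2 = 6.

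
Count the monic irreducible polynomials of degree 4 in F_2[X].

By the necklace-counting formula, N_2(4) = (1/4) Σ_{d|4} μ(4/d)·2^d.
Divisors of 4: 1, 2, 4; μ(4/d) for each: 0, -1, 1.
Σ = − 2^2 + 2^4 = 12.
N = 12/4 = 3.

3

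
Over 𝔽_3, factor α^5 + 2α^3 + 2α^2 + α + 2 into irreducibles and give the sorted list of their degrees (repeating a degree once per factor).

Write g(α) = α^5 + 2α^3 + 2α^2 + α + 2.
Roots in 𝔽_3: g(0) = 2; g(1) = 2; g(2) = 0 → root.
Linear factors from roots: (α + 1).
Complete factorization: g(α) = (α + 1)·(α^2 + 1)·(α^2 + 2α + 2).
Factor degrees with multiplicity: 1 + 2 + 2 = 5.

1, 2, 2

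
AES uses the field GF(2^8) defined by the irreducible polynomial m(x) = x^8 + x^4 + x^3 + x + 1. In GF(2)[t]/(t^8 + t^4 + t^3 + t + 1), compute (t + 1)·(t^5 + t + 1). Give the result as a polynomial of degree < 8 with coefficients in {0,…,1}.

Multiply in GF(2)[t]: (t + 1)·(t^5 + t + 1) = t^6 + t^5 + t^2 + 1.
Reduced: t^6 + t^5 + t^2 + 1.

t^6 + t^5 + t^2 + 1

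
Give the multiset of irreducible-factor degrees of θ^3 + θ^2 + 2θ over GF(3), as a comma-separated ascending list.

1, 2

Write g(θ) = θ^3 + θ^2 + 2θ.
Roots in GF(3): g(0) = 0 → root; g(1) = 1; g(2) = 1.
Linear factors from roots: (θ).
Complete factorization: g(θ) = (θ)·(θ^2 + θ + 2).
Factor degrees with multiplicity: 1 + 2 = 3.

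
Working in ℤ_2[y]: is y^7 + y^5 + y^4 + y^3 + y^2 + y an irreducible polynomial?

No

Write m(y) = y^7 + y^5 + y^4 + y^3 + y^2 + y.
Check for roots in ℤ_2: m(0) = 0 → root; m(1) = 0 → root.
m(0) = 0, so (y) divides m(y); m is reducible.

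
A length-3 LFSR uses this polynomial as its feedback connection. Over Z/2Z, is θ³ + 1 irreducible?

Write h(θ) = θ³ + 1.
Check for roots in Z/2Z: h(0) = 1; h(1) = 0 → root.
h(1) = 0, so (θ − 1) divides h(θ); h is reducible.

No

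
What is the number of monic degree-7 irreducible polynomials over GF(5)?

11160

Gauss's count: N_{5}(7) = (1/7) Σ_{d|7} μ(7/d)·5^d.
Divisors of 7: 1, 7; μ(7/d) for each: -1, 1.
Σ = − 5^1 + 5^7 = 78120.
N = 78120/7 = 11160.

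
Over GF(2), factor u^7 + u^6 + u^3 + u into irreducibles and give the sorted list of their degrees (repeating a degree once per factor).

Write h(u) = u^7 + u^6 + u^3 + u.
Roots in GF(2): h(0) = 0 → root; h(1) = 0 → root.
Linear factors from roots: (u), (u + 1).
Complete factorization: h(u) = (u)·(u + 1)·(u^2 + u + 1)·(u^3 + u^2 + 1).
Factor degrees with multiplicity: 1 + 1 + 2 + 3 = 7.

1, 1, 2, 3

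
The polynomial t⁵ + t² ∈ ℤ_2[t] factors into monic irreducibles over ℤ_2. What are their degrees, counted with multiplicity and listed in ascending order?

Write h(t) = t⁵ + t².
Roots in ℤ_2: h(0) = 0 → root; h(1) = 0 → root.
Linear factors from roots: (t), (t + 1).
Complete factorization: h(t) = (t + 1)·(t)^2·(t² + t + 1).
Factor degrees with multiplicity: 1 + 1 + 1 + 2 = 5.

1, 1, 1, 2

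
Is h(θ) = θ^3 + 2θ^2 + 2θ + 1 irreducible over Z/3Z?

No

Check for roots in Z/3Z: h(0) = 1; h(1) = 0 → root; h(2) = 0 → root.
h(1) = 0, so (θ − 1) divides h(θ); h is reducible.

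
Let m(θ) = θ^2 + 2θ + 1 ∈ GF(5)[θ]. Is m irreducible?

Check for roots in GF(5): m(0) = 1; m(1) = 4; m(2) = 4; m(3) = 1; m(4) = 0 → root.
m(4) = 0, so (θ − 4) divides m(θ); m is reducible.

No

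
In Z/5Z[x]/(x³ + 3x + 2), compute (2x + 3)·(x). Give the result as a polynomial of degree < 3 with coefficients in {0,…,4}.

Multiply in Z/5Z[x]: (2x + 3)·(x) = 2x² + 3x.
Reduced: 2x² + 3x.

2x^2 + 3x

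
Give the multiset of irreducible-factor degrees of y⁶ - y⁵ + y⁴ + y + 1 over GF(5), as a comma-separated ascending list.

Write f(y) = y⁶ - y⁵ + y⁴ + y + 1.
Roots in GF(5): f(0) = 1; f(1) = 3; f(2) = 1; f(3) = 1; f(4) = 3.
Complete factorization: f(y) = (y⁶ - y⁵ + y⁴ + y + 1).
Factor degrees with multiplicity: 6 = 6.

6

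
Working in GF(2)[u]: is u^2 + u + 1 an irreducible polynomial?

Yes

Write P(u) = u^2 + u + 1.
Check for roots in GF(2): P(0) = 1; P(1) = 1.
No roots. A degree-2 polynomial over a field with no linear factor is irreducible.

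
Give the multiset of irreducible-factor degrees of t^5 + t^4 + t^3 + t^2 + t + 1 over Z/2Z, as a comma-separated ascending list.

Write f(t) = t^5 + t^4 + t^3 + t^2 + t + 1.
Roots in Z/2Z: f(0) = 1; f(1) = 0 → root.
Linear factors from roots: (t + 1).
Complete factorization: f(t) = (t + 1)·(t^2 + t + 1)^2.
Factor degrees with multiplicity: 1 + 2 + 2 = 5.

1, 2, 2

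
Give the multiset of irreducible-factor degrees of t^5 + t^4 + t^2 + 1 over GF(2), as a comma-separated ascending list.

1, 4

Write h(t) = t^5 + t^4 + t^2 + 1.
Roots in GF(2): h(0) = 1; h(1) = 0 → root.
Linear factors from roots: (t + 1).
Complete factorization: h(t) = (t + 1)·(t^4 + t + 1).
Factor degrees with multiplicity: 1 + 4 = 5.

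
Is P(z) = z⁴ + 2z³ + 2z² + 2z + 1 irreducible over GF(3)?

Check for roots in GF(3): P(0) = 1; P(1) = 2; P(2) = 0 → root.
P(2) = 0, so (z − 2) divides P(z); P is reducible.

No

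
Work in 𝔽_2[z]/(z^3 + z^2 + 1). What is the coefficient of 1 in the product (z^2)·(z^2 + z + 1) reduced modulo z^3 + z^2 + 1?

Multiply in 𝔽_2[z]: (z^2)·(z^2 + z + 1) = z^4 + z^3 + z^2.
Reduce using z^3 ≡ z^2 + 1 (mod z^3 + z^2 + 1).
Reduced: z^2 + z.

0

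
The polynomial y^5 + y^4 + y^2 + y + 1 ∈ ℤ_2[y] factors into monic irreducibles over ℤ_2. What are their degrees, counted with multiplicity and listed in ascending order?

5

Write h(y) = y^5 + y^4 + y^2 + y + 1.
Roots in ℤ_2: h(0) = 1; h(1) = 1.
Complete factorization: h(y) = (y^5 + y^4 + y^2 + y + 1).
Factor degrees with multiplicity: 5 = 5.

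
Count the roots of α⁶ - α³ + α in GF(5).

Write P(α) = α⁶ - α³ + α.
Evaluate at each of the 5 elements of GF(5):
P(0) = 0 → root; P(1) = 1; P(2) = 3; P(3) = 0 → root; P(4) = 1.
Roots: {0, 3}.

2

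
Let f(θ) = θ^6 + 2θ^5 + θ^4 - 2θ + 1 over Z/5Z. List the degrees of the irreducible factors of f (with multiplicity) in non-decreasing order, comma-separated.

Roots in Z/5Z: f(0) = 1; f(1) = 3; f(2) = 1; f(3) = 1; f(4) = 3.
Complete factorization: f(θ) = (θ^6 + 2θ^5 + θ^4 - 2θ + 1).
Factor degrees with multiplicity: 6 = 6.

6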